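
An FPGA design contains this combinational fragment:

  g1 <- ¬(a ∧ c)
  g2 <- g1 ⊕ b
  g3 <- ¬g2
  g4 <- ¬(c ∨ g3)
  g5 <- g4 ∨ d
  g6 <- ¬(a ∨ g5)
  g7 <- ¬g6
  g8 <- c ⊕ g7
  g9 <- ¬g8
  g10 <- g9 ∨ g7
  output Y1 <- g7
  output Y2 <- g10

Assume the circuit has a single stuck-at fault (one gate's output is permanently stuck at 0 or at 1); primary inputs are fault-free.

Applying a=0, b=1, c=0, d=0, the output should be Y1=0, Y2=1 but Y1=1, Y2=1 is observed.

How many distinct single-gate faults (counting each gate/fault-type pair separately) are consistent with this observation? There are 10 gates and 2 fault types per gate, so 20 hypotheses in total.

7

Fault-free: g1=1, g2=0, g3=1, g4=0, g5=0, g6=1, g7=0, g8=0, g9=1, g10=1 → Y1=0, Y2=1. Observed Y1=1, Y2=1.
  g1: stuck-at-0 ✓; others ✗
  g2: stuck-at-1 ✓; others ✗
  g3: stuck-at-0 ✓; others ✗
  g4: stuck-at-1 ✓; others ✗
  g5: stuck-at-1 ✓; others ✗
  g6: stuck-at-0 ✓; others ✗
  g7: stuck-at-1 ✓; others ✗
  g8: none of the 2 fault types match ✗
  g9: none of the 2 fault types match ✗
  g10: none of the 2 fault types match ✗
Consistent faults: {g1 stuck-at-0, g2 stuck-at-1, g3 stuck-at-0, g4 stuck-at-1, g5 stuck-at-1, g6 stuck-at-0, g7 stuck-at-1} — 7 in all.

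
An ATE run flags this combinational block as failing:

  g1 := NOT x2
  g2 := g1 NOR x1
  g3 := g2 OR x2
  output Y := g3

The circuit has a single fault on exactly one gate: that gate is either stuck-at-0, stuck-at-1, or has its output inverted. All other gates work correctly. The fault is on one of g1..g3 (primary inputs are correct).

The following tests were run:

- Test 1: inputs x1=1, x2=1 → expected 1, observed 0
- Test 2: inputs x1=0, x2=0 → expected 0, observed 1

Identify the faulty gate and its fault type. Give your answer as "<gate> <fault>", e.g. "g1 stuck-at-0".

g3 inverted output

Fault-free values for test 1 (x1=1, x2=1): g1=0, g2=0, g3=1, giving Y=1. Observed 0.
Test 1: faults giving observed 0 are {g3 stuck-at-0, g3 inverted output}.
Test 2 (x1=0, x2=0): fault-free g1=1, g2=0, g3=0 → 0; observed 1. Eliminates g3 stuck-at-0.
Only g3 inverted output is consistent with every test.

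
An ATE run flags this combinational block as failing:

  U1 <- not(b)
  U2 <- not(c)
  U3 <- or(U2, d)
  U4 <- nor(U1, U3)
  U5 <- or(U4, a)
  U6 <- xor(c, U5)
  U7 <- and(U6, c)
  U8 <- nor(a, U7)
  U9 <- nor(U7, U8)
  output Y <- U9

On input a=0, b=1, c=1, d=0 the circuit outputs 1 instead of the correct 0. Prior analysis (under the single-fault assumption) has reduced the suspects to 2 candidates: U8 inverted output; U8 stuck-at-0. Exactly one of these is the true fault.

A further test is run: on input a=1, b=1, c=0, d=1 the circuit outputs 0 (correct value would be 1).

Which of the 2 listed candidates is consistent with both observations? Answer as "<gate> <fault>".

U8 inverted output

Evaluate each candidate on input a=1, b=1, c=0, d=1:
  U8 inverted output: U1=0, U2=1, U3=1, U4=0, U5=1, U6=1, U7=0, U8=1 [inverted output], U9=0 → 0 — matches
  U8 stuck-at-0: U1=0, U2=1, U3=1, U4=0, U5=1, U6=1, U7=0, U8=0 [stuck-at-0], U9=1 → 1 — eliminated
Only U8 inverted output reproduces the observed 0.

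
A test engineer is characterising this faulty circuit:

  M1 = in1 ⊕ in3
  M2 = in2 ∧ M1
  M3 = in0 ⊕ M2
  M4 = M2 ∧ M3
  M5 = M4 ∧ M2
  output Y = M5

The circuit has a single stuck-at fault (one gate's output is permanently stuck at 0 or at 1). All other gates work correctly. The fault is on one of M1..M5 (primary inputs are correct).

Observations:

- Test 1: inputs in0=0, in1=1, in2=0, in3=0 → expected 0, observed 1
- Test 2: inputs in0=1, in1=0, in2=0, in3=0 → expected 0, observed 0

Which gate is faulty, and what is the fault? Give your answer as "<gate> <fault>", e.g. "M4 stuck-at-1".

Fault-free values for test 1 (in0=0, in1=1, in2=0, in3=0): M1=1, M2=0, M3=0, M4=0, M5=0, giving Y=0. Observed 1.
Test 1: faults giving observed 1 are {M2 stuck-at-1, M5 stuck-at-1}.
Test 2 (in0=1, in1=0, in2=0, in3=0): fault-free M1=0, M2=0, M3=1, M4=0, M5=0 → 0; observed 0. Eliminates M5 stuck-at-1.
Only M2 stuck-at-1 is consistent with every test.

M2 stuck-at-1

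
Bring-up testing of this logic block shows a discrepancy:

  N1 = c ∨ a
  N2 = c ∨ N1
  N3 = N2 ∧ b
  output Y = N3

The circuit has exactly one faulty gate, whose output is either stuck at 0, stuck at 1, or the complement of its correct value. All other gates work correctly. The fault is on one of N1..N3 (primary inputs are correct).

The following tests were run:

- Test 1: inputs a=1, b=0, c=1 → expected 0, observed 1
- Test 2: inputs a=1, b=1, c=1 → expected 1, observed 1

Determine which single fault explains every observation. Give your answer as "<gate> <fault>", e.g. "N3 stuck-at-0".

Fault-free values for test 1 (a=1, b=0, c=1): N1=1, N2=1, N3=0, giving Y=0. Observed 1.
Test 1: faults giving observed 1 are {N3 stuck-at-1, N3 inverted output}.
Test 2 (a=1, b=1, c=1): fault-free N1=1, N2=1, N3=1 → 1; observed 1. Eliminates N3 inverted output.
Only N3 stuck-at-1 is consistent with every test.

N3 stuck-at-1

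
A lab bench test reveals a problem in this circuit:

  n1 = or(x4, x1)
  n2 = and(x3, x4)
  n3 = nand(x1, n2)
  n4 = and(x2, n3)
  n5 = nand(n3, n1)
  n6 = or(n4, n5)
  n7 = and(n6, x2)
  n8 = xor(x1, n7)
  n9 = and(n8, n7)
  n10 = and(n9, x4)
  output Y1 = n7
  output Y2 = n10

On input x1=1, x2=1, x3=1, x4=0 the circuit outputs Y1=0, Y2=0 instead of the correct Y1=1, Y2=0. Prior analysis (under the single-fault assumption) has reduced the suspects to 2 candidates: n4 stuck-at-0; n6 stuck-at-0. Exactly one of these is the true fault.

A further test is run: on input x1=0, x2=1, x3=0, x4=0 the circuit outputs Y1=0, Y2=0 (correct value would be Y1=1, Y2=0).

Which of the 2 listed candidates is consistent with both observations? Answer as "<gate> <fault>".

n6 stuck-at-0

Evaluate each candidate on input x1=0, x2=1, x3=0, x4=0:
  n4 stuck-at-0: n1=0, n2=0, n3=1, n4=0 [stuck-at-0], n5=1, n6=1, n7=1, n8=1, n9=1, n10=0 → Y1=1, Y2=0 — eliminated
  n6 stuck-at-0: n1=0, n2=0, n3=1, n4=1, n5=1, n6=0 [stuck-at-0], n7=0, n8=0, n9=0, n10=0 → Y1=0, Y2=0 — matches
Only n6 stuck-at-0 reproduces the observed Y1=0, Y2=0.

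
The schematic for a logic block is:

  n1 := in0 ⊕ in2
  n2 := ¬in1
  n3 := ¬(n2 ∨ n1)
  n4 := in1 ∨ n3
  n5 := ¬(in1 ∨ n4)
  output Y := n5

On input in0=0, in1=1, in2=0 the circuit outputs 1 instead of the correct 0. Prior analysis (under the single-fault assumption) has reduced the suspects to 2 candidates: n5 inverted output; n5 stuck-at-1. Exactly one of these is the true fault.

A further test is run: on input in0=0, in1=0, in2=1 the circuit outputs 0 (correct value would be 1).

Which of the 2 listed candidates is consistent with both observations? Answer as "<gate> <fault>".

Evaluate each candidate on input in0=0, in1=0, in2=1:
  n5 inverted output: n1=1, n2=1, n3=0, n4=0, n5=0 [inverted output] → 0 — matches
  n5 stuck-at-1: n1=1, n2=1, n3=0, n4=0, n5=1 [stuck-at-1] → 1 — eliminated
Only n5 inverted output reproduces the observed 0.

n5 inverted output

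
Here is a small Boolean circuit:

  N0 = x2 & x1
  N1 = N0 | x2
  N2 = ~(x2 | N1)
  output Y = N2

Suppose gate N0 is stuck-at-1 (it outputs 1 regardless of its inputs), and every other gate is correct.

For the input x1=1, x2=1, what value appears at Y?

0

Propagate with N0 forced: N0=1 [stuck-at-1], N1=1, N2=0.
So Y = 0. (Same as the fault-free value — the fault is masked on this input.)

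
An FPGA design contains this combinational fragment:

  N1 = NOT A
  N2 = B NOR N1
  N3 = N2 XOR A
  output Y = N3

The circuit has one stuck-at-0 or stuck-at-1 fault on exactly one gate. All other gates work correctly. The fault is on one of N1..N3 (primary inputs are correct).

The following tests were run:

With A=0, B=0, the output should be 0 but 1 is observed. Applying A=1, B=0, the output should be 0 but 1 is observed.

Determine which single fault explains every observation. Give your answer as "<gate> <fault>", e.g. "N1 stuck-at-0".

Fault-free values for test 1 (A=0, B=0): N1=1, N2=0, N3=0, giving Y=0. Observed 1.
Test 1: faults giving observed 1 are {N1 stuck-at-0, N2 stuck-at-1, N3 stuck-at-1}.
Test 2 (A=1, B=0): fault-free N1=0, N2=1, N3=0 → 0; observed 1. Eliminates N1 stuck-at-0, N2 stuck-at-1.
Only N3 stuck-at-1 is consistent with every test.

N3 stuck-at-1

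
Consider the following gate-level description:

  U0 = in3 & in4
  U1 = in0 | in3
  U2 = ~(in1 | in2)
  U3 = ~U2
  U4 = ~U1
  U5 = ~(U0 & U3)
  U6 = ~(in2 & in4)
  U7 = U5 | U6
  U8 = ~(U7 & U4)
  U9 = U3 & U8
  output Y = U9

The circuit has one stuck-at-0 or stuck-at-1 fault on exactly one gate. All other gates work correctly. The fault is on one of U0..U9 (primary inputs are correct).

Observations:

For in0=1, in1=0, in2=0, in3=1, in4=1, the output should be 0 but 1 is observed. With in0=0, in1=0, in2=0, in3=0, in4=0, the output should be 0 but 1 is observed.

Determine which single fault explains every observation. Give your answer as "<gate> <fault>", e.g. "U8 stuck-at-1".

Fault-free values for test 1 (in0=1, in1=0, in2=0, in3=1, in4=1): U0=1, U1=1, U2=1, U3=0, U4=0, U5=1, U6=1, U7=1, U8=1, U9=0, giving Y=0. Observed 1.
Test 1: faults giving observed 1 are {U2 stuck-at-0, U3 stuck-at-1, U9 stuck-at-1}.
Test 2 (in0=0, in1=0, in2=0, in3=0, in4=0): fault-free U0=0, U1=0, U2=1, U3=0, U4=1, U5=1, U6=1, U7=1, U8=0, U9=0 → 0; observed 1. Eliminates U2 stuck-at-0, U3 stuck-at-1.
Only U9 stuck-at-1 is consistent with every test.

U9 stuck-at-1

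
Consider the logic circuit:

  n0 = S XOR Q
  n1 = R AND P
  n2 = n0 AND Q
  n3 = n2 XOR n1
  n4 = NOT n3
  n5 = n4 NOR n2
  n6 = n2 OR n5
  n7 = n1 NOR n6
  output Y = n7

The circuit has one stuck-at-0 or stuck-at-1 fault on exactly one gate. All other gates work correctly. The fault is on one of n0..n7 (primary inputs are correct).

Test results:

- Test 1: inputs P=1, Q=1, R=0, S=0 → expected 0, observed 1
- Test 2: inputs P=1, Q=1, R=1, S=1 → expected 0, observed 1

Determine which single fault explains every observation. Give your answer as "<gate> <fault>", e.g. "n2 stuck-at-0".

Fault-free values for test 1 (P=1, Q=1, R=0, S=0): n0=1, n1=0, n2=1, n3=1, n4=0, n5=0, n6=1, n7=0, giving Y=0. Observed 1.
Test 1: faults giving observed 1 are {n0 stuck-at-0, n2 stuck-at-0, n6 stuck-at-0, n7 stuck-at-1}.
Test 2 (P=1, Q=1, R=1, S=1): fault-free n0=0, n1=1, n2=0, n3=1, n4=0, n5=1, n6=1, n7=0 → 0; observed 1. Eliminates n0 stuck-at-0, n2 stuck-at-0, n6 stuck-at-0.
Only n7 stuck-at-1 is consistent with every test.

n7 stuck-at-1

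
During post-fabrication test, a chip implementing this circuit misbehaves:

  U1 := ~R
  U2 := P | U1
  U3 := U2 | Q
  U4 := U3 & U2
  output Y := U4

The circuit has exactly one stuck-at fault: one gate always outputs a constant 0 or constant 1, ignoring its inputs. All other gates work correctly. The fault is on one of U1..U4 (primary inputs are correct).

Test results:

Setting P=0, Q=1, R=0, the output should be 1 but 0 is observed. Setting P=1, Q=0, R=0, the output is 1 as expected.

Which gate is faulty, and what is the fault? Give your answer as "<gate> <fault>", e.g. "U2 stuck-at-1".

Fault-free values for test 1 (P=0, Q=1, R=0): U1=1, U2=1, U3=1, U4=1, giving Y=1. Observed 0.
Test 1: faults giving observed 0 are {U1 stuck-at-0, U2 stuck-at-0, U3 stuck-at-0, U4 stuck-at-0}.
Test 2 (P=1, Q=0, R=0): fault-free U1=1, U2=1, U3=1, U4=1 → 1; observed 1. Eliminates U2 stuck-at-0, U3 stuck-at-0, U4 stuck-at-0.
Only U1 stuck-at-0 is consistent with every test.

U1 stuck-at-0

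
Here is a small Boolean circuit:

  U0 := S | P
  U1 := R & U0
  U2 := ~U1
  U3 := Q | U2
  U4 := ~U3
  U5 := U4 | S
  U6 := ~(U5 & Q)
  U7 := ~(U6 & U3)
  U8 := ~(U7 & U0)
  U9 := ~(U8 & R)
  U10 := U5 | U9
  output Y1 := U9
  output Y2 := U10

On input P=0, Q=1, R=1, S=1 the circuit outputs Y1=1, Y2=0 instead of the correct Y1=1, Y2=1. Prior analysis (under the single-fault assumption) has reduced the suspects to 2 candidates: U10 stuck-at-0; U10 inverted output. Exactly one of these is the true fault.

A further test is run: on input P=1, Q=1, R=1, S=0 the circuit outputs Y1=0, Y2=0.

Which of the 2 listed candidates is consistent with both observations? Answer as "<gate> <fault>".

U10 stuck-at-0

Evaluate each candidate on input P=1, Q=1, R=1, S=0:
  U10 stuck-at-0: U0=1, U1=1, U2=0, U3=1, U4=0, U5=0, U6=1, U7=0, U8=1, U9=0, U10=0 [stuck-at-0] → Y1=0, Y2=0 — matches
  U10 inverted output: U0=1, U1=1, U2=0, U3=1, U4=0, U5=0, U6=1, U7=0, U8=1, U9=0, U10=1 [inverted output] → Y1=0, Y2=1 — eliminated
Only U10 stuck-at-0 reproduces the observed Y1=0, Y2=0.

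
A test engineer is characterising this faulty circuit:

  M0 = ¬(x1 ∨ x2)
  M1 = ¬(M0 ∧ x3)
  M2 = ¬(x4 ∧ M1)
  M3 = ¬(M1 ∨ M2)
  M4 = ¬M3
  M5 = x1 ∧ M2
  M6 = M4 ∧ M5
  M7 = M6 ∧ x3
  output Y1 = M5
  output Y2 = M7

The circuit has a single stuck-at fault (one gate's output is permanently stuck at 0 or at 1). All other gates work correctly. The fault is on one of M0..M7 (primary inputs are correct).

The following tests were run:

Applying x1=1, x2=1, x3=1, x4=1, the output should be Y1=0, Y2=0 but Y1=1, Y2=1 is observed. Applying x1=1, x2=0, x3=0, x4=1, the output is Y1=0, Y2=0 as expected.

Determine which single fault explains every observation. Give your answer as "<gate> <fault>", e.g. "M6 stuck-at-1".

Fault-free values for test 1 (x1=1, x2=1, x3=1, x4=1): M0=0, M1=1, M2=0, M3=0, M4=1, M5=0, M6=0, M7=0, giving Y1=0, Y2=0. Observed Y1=1, Y2=1.
Test 1: faults giving observed Y1=1, Y2=1 are {M0 stuck-at-1, M1 stuck-at-0, M2 stuck-at-1, M5 stuck-at-1}.
Test 2 (x1=1, x2=0, x3=0, x4=1): fault-free M0=0, M1=1, M2=0, M3=0, M4=1, M5=0, M6=0, M7=0 → Y1=0, Y2=0; observed Y1=0, Y2=0. Eliminates M1 stuck-at-0, M2 stuck-at-1, M5 stuck-at-1.
Only M0 stuck-at-1 is consistent with every test.

M0 stuck-at-1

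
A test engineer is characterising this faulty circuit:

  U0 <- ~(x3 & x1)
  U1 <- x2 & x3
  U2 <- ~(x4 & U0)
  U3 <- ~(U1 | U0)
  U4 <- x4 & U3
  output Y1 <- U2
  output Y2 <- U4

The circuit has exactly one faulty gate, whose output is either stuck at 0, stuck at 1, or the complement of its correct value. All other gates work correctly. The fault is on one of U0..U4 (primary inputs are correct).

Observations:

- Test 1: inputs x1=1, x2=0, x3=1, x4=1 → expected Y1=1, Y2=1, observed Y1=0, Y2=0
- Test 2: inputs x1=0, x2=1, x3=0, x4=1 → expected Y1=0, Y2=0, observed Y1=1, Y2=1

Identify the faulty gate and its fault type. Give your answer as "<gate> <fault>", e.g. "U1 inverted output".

U0 inverted output

Fault-free values for test 1 (x1=1, x2=0, x3=1, x4=1): U0=0, U1=0, U2=1, U3=1, U4=1, giving Y1=1, Y2=1. Observed Y1=0, Y2=0.
Test 1: faults giving observed Y1=0, Y2=0 are {U0 stuck-at-1, U0 inverted output}.
Test 2 (x1=0, x2=1, x3=0, x4=1): fault-free U0=1, U1=0, U2=0, U3=0, U4=0 → Y1=0, Y2=0; observed Y1=1, Y2=1. Eliminates U0 stuck-at-1.
Only U0 inverted output is consistent with every test.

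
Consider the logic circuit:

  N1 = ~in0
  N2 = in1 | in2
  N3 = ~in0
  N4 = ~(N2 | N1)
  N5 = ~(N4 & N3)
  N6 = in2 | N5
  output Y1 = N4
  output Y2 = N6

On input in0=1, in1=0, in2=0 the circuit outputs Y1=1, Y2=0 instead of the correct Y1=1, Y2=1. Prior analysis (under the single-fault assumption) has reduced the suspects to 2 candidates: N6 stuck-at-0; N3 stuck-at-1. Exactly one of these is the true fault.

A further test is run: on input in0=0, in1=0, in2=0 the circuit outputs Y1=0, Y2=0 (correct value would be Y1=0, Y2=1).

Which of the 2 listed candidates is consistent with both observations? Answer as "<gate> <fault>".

N6 stuck-at-0

Evaluate each candidate on input in0=0, in1=0, in2=0:
  N6 stuck-at-0: N1=1, N2=0, N3=1, N4=0, N5=1, N6=0 [stuck-at-0] → Y1=0, Y2=0 — matches
  N3 stuck-at-1: N1=1, N2=0, N3=1 [stuck-at-1], N4=0, N5=1, N6=1 → Y1=0, Y2=1 — eliminated
Only N6 stuck-at-0 reproduces the observed Y1=0, Y2=0.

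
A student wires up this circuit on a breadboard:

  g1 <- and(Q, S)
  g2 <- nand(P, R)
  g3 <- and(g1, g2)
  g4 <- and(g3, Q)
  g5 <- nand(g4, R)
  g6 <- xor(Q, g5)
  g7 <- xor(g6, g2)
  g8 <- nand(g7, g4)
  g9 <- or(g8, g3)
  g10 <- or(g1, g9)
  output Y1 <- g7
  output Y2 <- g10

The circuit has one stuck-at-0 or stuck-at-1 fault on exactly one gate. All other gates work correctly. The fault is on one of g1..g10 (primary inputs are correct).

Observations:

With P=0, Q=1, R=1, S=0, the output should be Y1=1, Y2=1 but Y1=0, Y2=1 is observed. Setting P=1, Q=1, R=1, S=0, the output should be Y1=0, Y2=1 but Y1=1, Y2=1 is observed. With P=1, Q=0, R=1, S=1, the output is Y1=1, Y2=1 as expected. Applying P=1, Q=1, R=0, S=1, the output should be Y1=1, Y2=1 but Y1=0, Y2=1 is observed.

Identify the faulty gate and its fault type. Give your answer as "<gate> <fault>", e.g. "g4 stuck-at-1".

g6 stuck-at-1

Fault-free values for test 1 (P=0, Q=1, R=1, S=0): g1=0, g2=1, g3=0, g4=0, g5=1, g6=0, g7=1, g8=1, g9=1, g10=1, giving Y1=1, Y2=1. Observed Y1=0, Y2=1.
Test 1: faults giving observed Y1=0, Y2=1 are {g1 stuck-at-1, g2 stuck-at-0, g3 stuck-at-1, g4 stuck-at-1, g5 stuck-at-0, g6 stuck-at-1, g7 stuck-at-0}.
Test 2 (P=1, Q=1, R=1, S=0): fault-free g1=0, g2=0, g3=0, g4=0, g5=1, g6=0, g7=0, g8=1, g9=1, g10=1 → Y1=0, Y2=1; observed Y1=1, Y2=1. Eliminates g1 stuck-at-1, g2 stuck-at-0, g4 stuck-at-1, g7 stuck-at-0.
Test 3 (P=1, Q=0, R=1, S=1): fault-free g1=0, g2=0, g3=0, g4=0, g5=1, g6=1, g7=1, g8=1, g9=1, g10=1 → Y1=1, Y2=1; observed Y1=1, Y2=1. Eliminates g5 stuck-at-0.
Test 4 (P=1, Q=1, R=0, S=1): fault-free g1=1, g2=1, g3=1, g4=1, g5=1, g6=0, g7=1, g8=0, g9=1, g10=1 → Y1=1, Y2=1; observed Y1=0, Y2=1. Eliminates g3 stuck-at-1.
Only g6 stuck-at-1 is consistent with every test.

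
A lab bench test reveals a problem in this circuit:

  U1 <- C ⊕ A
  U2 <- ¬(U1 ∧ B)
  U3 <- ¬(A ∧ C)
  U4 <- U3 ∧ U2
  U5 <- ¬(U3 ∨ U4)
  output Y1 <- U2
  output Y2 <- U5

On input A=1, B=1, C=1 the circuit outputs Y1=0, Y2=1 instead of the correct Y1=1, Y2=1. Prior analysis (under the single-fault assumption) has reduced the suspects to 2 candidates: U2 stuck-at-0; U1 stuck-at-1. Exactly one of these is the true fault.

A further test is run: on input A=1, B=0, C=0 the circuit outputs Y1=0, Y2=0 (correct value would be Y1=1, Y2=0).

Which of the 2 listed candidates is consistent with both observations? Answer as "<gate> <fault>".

U2 stuck-at-0

Evaluate each candidate on input A=1, B=0, C=0:
  U2 stuck-at-0: U1=1, U2=0 [stuck-at-0], U3=1, U4=0, U5=0 → Y1=0, Y2=0 — matches
  U1 stuck-at-1: U1=1 [stuck-at-1], U2=1, U3=1, U4=1, U5=0 → Y1=1, Y2=0 — eliminated
Only U2 stuck-at-0 reproduces the observed Y1=0, Y2=0.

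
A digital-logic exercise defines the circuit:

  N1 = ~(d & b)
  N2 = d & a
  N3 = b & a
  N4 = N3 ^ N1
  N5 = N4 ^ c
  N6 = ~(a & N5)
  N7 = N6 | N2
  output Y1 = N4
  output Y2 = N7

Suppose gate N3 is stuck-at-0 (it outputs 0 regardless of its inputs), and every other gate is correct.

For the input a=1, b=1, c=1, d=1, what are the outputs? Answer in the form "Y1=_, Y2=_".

Propagate with N3 forced: N1=0, N2=1, N3=0 [stuck-at-0], N4=0, N5=1, N6=0, N7=1.
So the outputs are Y1=0, Y2=1. (Without the fault they would be Y1=1, Y2=1.)

Y1=0, Y2=1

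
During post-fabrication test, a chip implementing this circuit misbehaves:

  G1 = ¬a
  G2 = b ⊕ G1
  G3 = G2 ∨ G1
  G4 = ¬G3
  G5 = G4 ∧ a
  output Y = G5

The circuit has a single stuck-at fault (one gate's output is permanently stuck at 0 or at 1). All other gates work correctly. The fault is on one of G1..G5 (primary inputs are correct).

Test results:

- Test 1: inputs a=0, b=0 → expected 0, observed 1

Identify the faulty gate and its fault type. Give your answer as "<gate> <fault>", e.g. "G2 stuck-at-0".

G5 stuck-at-1

Fault-free values for test 1 (a=0, b=0): G1=1, G2=1, G3=1, G4=0, G5=0, giving Y=0. Observed 1.
Test 1: faults giving observed 1 are {G5 stuck-at-1}.
Only G5 stuck-at-1 is consistent with every test.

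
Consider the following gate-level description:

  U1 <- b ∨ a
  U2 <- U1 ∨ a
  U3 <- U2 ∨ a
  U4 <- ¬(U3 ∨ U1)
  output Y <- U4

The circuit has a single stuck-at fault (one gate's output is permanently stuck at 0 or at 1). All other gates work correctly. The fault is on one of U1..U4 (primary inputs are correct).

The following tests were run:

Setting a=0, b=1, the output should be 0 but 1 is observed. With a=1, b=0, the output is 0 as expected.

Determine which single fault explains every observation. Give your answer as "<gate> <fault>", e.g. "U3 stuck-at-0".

U1 stuck-at-0

Fault-free values for test 1 (a=0, b=1): U1=1, U2=1, U3=1, U4=0, giving Y=0. Observed 1.
Test 1: faults giving observed 1 are {U1 stuck-at-0, U4 stuck-at-1}.
Test 2 (a=1, b=0): fault-free U1=1, U2=1, U3=1, U4=0 → 0; observed 0. Eliminates U4 stuck-at-1.
Only U1 stuck-at-0 is consistent with every test.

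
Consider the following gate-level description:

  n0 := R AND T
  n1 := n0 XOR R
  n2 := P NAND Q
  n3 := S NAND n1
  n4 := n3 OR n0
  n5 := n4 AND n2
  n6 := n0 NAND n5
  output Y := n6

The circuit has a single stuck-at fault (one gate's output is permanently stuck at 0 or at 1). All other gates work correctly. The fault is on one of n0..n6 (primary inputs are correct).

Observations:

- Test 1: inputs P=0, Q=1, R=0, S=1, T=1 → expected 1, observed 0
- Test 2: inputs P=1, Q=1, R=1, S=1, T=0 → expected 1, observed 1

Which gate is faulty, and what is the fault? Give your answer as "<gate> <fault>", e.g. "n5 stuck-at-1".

Fault-free values for test 1 (P=0, Q=1, R=0, S=1, T=1): n0=0, n1=0, n2=1, n3=1, n4=1, n5=1, n6=1, giving Y=1. Observed 0.
Test 1: faults giving observed 0 are {n0 stuck-at-1, n6 stuck-at-0}.
Test 2 (P=1, Q=1, R=1, S=1, T=0): fault-free n0=0, n1=1, n2=0, n3=0, n4=0, n5=0, n6=1 → 1; observed 1. Eliminates n6 stuck-at-0.
Only n0 stuck-at-1 is consistent with every test.

n0 stuck-at-1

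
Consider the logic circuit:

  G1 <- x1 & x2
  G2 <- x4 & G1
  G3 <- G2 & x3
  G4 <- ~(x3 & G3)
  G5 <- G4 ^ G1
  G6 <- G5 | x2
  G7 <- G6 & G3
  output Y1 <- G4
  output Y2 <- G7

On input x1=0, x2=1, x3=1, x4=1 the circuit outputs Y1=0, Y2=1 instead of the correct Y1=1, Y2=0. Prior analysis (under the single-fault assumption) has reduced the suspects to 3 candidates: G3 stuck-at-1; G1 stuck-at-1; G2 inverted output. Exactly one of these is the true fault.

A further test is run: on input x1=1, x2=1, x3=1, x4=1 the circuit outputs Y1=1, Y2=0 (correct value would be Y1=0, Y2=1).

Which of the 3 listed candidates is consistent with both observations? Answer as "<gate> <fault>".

G2 inverted output

Evaluate each candidate on input x1=1, x2=1, x3=1, x4=1:
  G3 stuck-at-1: G1=1, G2=1, G3=1 [stuck-at-1], G4=0, G5=1, G6=1, G7=1 → Y1=0, Y2=1 — eliminated
  G1 stuck-at-1: G1=1 [stuck-at-1], G2=1, G3=1, G4=0, G5=1, G6=1, G7=1 → Y1=0, Y2=1 — eliminated
  G2 inverted output: G1=1, G2=0 [inverted output], G3=0, G4=1, G5=0, G6=1, G7=0 → Y1=1, Y2=0 — matches
Only G2 inverted output reproduces the observed Y1=1, Y2=0.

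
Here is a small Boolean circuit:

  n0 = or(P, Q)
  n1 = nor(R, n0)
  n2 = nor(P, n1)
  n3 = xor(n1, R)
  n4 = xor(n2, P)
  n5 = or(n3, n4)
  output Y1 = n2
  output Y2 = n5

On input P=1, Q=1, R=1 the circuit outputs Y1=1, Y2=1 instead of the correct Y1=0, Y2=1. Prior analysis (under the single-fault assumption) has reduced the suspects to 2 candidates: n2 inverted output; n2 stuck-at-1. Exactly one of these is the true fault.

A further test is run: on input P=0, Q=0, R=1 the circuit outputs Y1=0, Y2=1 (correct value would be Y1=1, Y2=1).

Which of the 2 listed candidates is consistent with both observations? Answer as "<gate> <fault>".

n2 inverted output

Evaluate each candidate on input P=0, Q=0, R=1:
  n2 inverted output: n0=0, n1=0, n2=0 [inverted output], n3=1, n4=0, n5=1 → Y1=0, Y2=1 — matches
  n2 stuck-at-1: n0=0, n1=0, n2=1 [stuck-at-1], n3=1, n4=1, n5=1 → Y1=1, Y2=1 — eliminated
Only n2 inverted output reproduces the observed Y1=0, Y2=1.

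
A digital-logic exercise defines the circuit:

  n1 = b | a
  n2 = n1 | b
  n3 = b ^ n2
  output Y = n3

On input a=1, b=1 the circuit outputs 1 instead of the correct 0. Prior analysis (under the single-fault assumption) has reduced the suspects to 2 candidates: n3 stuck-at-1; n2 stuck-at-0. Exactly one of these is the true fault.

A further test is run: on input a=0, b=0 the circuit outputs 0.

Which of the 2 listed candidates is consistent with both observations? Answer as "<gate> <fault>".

n2 stuck-at-0

Evaluate each candidate on input a=0, b=0:
  n3 stuck-at-1: n1=0, n2=0, n3=1 [stuck-at-1] → 1 — eliminated
  n2 stuck-at-0: n1=0, n2=0 [stuck-at-0], n3=0 → 0 — matches
Only n2 stuck-at-0 reproduces the observed 0.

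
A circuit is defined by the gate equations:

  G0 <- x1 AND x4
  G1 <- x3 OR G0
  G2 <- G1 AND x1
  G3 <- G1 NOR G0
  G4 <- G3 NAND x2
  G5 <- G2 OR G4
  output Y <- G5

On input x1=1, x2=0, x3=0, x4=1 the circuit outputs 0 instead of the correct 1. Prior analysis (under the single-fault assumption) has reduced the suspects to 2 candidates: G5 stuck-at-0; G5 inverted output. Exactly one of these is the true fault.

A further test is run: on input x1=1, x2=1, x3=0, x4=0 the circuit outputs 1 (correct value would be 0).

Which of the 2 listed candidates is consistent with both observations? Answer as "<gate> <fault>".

G5 inverted output

Evaluate each candidate on input x1=1, x2=1, x3=0, x4=0:
  G5 stuck-at-0: G0=0, G1=0, G2=0, G3=1, G4=0, G5=0 [stuck-at-0] → 0 — eliminated
  G5 inverted output: G0=0, G1=0, G2=0, G3=1, G4=0, G5=1 [inverted output] → 1 — matches
Only G5 inverted output reproduces the observed 1.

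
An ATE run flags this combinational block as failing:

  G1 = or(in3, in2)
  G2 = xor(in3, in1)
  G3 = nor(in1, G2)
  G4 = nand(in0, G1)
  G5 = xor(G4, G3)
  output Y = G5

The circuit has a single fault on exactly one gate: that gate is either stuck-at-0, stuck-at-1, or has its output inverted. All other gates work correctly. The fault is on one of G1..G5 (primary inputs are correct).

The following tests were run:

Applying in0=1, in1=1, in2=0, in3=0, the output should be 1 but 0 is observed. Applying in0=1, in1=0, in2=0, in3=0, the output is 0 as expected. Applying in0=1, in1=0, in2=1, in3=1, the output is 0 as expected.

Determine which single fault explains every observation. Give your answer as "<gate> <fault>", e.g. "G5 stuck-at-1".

G5 stuck-at-0

Fault-free values for test 1 (in0=1, in1=1, in2=0, in3=0): G1=0, G2=1, G3=0, G4=1, G5=1, giving Y=1. Observed 0.
Test 1: faults giving observed 0 are {G1 stuck-at-1, G1 inverted output, G3 stuck-at-1, G3 inverted output, G4 stuck-at-0, G4 inverted output, G5 stuck-at-0, G5 inverted output}.
Test 2 (in0=1, in1=0, in2=0, in3=0): fault-free G1=0, G2=0, G3=1, G4=1, G5=0 → 0; observed 0. Eliminates G1 stuck-at-1, G1 inverted output, G3 inverted output, G4 stuck-at-0, G4 inverted output, G5 inverted output.
Test 3 (in0=1, in1=0, in2=1, in3=1): fault-free G1=1, G2=1, G3=0, G4=0, G5=0 → 0; observed 0. Eliminates G3 stuck-at-1.
Only G5 stuck-at-0 is consistent with every test.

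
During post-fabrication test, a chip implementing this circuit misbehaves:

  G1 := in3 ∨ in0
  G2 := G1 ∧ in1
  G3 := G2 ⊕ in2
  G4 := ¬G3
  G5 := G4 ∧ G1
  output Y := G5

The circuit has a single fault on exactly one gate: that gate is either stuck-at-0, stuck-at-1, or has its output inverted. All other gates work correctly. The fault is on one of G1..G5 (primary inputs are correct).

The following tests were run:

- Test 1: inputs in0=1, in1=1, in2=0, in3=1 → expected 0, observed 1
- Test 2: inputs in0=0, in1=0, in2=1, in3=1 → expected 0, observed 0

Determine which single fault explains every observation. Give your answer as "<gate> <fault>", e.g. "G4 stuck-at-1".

G2 stuck-at-0

Fault-free values for test 1 (in0=1, in1=1, in2=0, in3=1): G1=1, G2=1, G3=1, G4=0, G5=0, giving Y=0. Observed 1.
Test 1: faults giving observed 1 are {G2 stuck-at-0, G2 inverted output, G3 stuck-at-0, G3 inverted output, G4 stuck-at-1, G4 inverted output, G5 stuck-at-1, G5 inverted output}.
Test 2 (in0=0, in1=0, in2=1, in3=1): fault-free G1=1, G2=0, G3=1, G4=0, G5=0 → 0; observed 0. Eliminates G2 inverted output, G3 stuck-at-0, G3 inverted output, G4 stuck-at-1, G4 inverted output, G5 stuck-at-1, G5 inverted output.
Only G2 stuck-at-0 is consistent with every test.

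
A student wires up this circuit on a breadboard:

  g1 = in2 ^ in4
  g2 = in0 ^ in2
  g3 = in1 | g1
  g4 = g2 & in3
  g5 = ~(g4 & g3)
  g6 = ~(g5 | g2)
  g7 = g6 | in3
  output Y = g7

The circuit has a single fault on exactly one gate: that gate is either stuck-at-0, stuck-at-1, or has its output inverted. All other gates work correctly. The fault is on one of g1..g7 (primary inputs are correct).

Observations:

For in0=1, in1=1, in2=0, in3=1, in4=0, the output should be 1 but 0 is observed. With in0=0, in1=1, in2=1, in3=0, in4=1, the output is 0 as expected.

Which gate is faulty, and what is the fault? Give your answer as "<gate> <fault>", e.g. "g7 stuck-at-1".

Fault-free values for test 1 (in0=1, in1=1, in2=0, in3=1, in4=0): g1=0, g2=1, g3=1, g4=1, g5=0, g6=0, g7=1, giving Y=1. Observed 0.
Test 1: faults giving observed 0 are {g7 stuck-at-0, g7 inverted output}.
Test 2 (in0=0, in1=1, in2=1, in3=0, in4=1): fault-free g1=0, g2=1, g3=1, g4=0, g5=1, g6=0, g7=0 → 0; observed 0. Eliminates g7 inverted output.
Only g7 stuck-at-0 is consistent with every test.

g7 stuck-at-0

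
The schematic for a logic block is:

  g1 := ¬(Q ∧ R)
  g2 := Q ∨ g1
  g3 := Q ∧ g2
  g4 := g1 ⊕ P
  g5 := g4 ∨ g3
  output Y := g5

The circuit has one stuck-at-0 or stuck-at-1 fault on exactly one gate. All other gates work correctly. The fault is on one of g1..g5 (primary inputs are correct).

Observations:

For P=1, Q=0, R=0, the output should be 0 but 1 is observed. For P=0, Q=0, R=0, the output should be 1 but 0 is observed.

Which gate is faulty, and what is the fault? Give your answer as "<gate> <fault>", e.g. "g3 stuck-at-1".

g1 stuck-at-0

Fault-free values for test 1 (P=1, Q=0, R=0): g1=1, g2=1, g3=0, g4=0, g5=0, giving Y=0. Observed 1.
Test 1: faults giving observed 1 are {g1 stuck-at-0, g3 stuck-at-1, g4 stuck-at-1, g5 stuck-at-1}.
Test 2 (P=0, Q=0, R=0): fault-free g1=1, g2=1, g3=0, g4=1, g5=1 → 1; observed 0. Eliminates g3 stuck-at-1, g4 stuck-at-1, g5 stuck-at-1.
Only g1 stuck-at-0 is consistent with every test.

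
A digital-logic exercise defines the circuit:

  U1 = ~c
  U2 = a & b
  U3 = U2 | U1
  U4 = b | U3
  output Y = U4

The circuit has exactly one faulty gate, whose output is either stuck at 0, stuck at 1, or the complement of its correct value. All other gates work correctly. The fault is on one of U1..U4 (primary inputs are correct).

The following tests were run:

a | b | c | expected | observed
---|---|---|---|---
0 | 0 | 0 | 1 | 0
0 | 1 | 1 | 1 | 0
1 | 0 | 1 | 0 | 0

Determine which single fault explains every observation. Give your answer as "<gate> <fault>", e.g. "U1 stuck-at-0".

Fault-free values for test 1 (a=0, b=0, c=0): U1=1, U2=0, U3=1, U4=1, giving Y=1. Observed 0.
Test 1: faults giving observed 0 are {U1 stuck-at-0, U1 inverted output, U3 stuck-at-0, U3 inverted output, U4 stuck-at-0, U4 inverted output}.
Test 2 (a=0, b=1, c=1): fault-free U1=0, U2=0, U3=0, U4=1 → 1; observed 0. Eliminates U1 stuck-at-0, U1 inverted output, U3 stuck-at-0, U3 inverted output.
Test 3 (a=1, b=0, c=1): fault-free U1=0, U2=0, U3=0, U4=0 → 0; observed 0. Eliminates U4 inverted output.
Only U4 stuck-at-0 is consistent with every test.

U4 stuck-at-0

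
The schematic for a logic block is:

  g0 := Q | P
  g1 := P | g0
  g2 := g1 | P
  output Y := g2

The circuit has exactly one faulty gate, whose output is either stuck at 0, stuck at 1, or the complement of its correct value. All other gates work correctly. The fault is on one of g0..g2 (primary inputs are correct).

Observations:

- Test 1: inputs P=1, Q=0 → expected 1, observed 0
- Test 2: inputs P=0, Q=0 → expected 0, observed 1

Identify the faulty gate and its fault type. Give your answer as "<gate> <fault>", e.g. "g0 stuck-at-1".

g2 inverted output

Fault-free values for test 1 (P=1, Q=0): g0=1, g1=1, g2=1, giving Y=1. Observed 0.
Test 1: faults giving observed 0 are {g2 stuck-at-0, g2 inverted output}.
Test 2 (P=0, Q=0): fault-free g0=0, g1=0, g2=0 → 0; observed 1. Eliminates g2 stuck-at-0.
Only g2 inverted output is consistent with every test.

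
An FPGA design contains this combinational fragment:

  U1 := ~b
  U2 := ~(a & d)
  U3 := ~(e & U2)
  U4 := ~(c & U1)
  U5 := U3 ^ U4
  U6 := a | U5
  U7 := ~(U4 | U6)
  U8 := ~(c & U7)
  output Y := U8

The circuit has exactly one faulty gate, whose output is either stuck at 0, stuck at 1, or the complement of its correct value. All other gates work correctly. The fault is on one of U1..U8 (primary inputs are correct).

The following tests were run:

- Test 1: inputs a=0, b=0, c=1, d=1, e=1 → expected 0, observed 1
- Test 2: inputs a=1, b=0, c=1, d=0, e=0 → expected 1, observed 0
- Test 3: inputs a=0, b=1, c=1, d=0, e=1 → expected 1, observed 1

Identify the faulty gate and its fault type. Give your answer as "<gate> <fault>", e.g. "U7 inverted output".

Fault-free values for test 1 (a=0, b=0, c=1, d=1, e=1): U1=1, U2=1, U3=0, U4=0, U5=0, U6=0, U7=1, U8=0, giving Y=0. Observed 1.
Test 1: faults giving observed 1 are {U1 stuck-at-0, U1 inverted output, U2 stuck-at-0, U2 inverted output, U3 stuck-at-1, U3 inverted output, U4 stuck-at-1, U4 inverted output, U5 stuck-at-1, U5 inverted output, U6 stuck-at-1, U6 inverted output, U7 stuck-at-0, U7 inverted output, U8 stuck-at-1, U8 inverted output}.
Test 2 (a=1, b=0, c=1, d=0, e=0): fault-free U1=1, U2=1, U3=1, U4=0, U5=1, U6=1, U7=0, U8=1 → 1; observed 0. Eliminates U1 stuck-at-0, U1 inverted output, U2 stuck-at-0, U2 inverted output, U3 stuck-at-1, U3 inverted output, U4 stuck-at-1, U4 inverted output, U5 stuck-at-1, U5 inverted output, U6 stuck-at-1, U7 stuck-at-0, U8 stuck-at-1.
Test 3 (a=0, b=1, c=1, d=0, e=1): fault-free U1=0, U2=1, U3=0, U4=1, U5=1, U6=1, U7=0, U8=1 → 1; observed 1. Eliminates U7 inverted output, U8 inverted output.
Only U6 inverted output is consistent with every test.

U6 inverted output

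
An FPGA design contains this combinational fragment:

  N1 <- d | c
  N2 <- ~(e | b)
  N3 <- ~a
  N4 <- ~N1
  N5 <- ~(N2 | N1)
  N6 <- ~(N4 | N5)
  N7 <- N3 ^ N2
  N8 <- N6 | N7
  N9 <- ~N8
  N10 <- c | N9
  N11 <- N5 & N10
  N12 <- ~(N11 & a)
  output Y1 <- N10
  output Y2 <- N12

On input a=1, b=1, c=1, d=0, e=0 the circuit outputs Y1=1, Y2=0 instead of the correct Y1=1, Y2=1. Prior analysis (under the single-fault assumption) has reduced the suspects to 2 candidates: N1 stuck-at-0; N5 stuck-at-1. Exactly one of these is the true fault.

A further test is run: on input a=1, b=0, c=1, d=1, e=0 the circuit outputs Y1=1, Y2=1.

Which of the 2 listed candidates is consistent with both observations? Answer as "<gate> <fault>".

N1 stuck-at-0

Evaluate each candidate on input a=1, b=0, c=1, d=1, e=0:
  N1 stuck-at-0: N1=0 [stuck-at-0], N2=1, N3=0, N4=1, N5=0, N6=0, N7=1, N8=1, N9=0, N10=1, N11=0, N12=1 → Y1=1, Y2=1 — matches
  N5 stuck-at-1: N1=1, N2=1, N3=0, N4=0, N5=1 [stuck-at-1], N6=0, N7=1, N8=1, N9=0, N10=1, N11=1, N12=0 → Y1=1, Y2=0 — eliminated
Only N1 stuck-at-0 reproduces the observed Y1=1, Y2=1.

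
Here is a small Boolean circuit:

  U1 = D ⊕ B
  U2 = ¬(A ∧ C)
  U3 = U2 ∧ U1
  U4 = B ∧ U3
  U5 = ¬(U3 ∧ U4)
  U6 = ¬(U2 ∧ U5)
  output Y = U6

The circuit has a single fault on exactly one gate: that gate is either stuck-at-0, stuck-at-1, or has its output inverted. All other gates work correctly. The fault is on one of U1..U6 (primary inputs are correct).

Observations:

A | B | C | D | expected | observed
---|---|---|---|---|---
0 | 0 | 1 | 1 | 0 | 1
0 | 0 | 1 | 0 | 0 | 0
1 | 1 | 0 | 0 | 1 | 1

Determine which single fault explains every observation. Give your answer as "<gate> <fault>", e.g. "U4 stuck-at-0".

U4 stuck-at-1

Fault-free values for test 1 (A=0, B=0, C=1, D=1): U1=1, U2=1, U3=1, U4=0, U5=1, U6=0, giving Y=0. Observed 1.
Test 1: faults giving observed 1 are {U2 stuck-at-0, U2 inverted output, U4 stuck-at-1, U4 inverted output, U5 stuck-at-0, U5 inverted output, U6 stuck-at-1, U6 inverted output}.
Test 2 (A=0, B=0, C=1, D=0): fault-free U1=0, U2=1, U3=0, U4=0, U5=1, U6=0 → 0; observed 0. Eliminates U2 stuck-at-0, U2 inverted output, U5 stuck-at-0, U5 inverted output, U6 stuck-at-1, U6 inverted output.
Test 3 (A=1, B=1, C=0, D=0): fault-free U1=1, U2=1, U3=1, U4=1, U5=0, U6=1 → 1; observed 1. Eliminates U4 inverted output.
Only U4 stuck-at-1 is consistent with every test.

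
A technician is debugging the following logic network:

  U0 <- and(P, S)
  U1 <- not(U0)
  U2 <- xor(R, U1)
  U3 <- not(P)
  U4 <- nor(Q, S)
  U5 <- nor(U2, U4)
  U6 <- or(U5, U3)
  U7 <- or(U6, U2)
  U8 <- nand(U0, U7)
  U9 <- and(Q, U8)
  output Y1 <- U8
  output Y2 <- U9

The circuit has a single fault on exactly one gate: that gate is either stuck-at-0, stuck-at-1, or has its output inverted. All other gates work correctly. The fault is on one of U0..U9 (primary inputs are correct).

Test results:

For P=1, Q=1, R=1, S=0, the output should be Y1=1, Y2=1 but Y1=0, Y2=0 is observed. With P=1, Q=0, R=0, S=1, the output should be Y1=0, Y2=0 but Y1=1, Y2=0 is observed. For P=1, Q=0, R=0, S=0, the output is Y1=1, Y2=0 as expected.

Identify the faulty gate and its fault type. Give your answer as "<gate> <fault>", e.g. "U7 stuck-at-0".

U0 inverted output

Fault-free values for test 1 (P=1, Q=1, R=1, S=0): U0=0, U1=1, U2=0, U3=0, U4=0, U5=1, U6=1, U7=1, U8=1, U9=1, giving Y1=1, Y2=1. Observed Y1=0, Y2=0.
Test 1: faults giving observed Y1=0, Y2=0 are {U0 stuck-at-1, U0 inverted output, U8 stuck-at-0, U8 inverted output}.
Test 2 (P=1, Q=0, R=0, S=1): fault-free U0=1, U1=0, U2=0, U3=0, U4=0, U5=1, U6=1, U7=1, U8=0, U9=0 → Y1=0, Y2=0; observed Y1=1, Y2=0. Eliminates U0 stuck-at-1, U8 stuck-at-0.
Test 3 (P=1, Q=0, R=0, S=0): fault-free U0=0, U1=1, U2=1, U3=0, U4=1, U5=0, U6=0, U7=1, U8=1, U9=0 → Y1=1, Y2=0; observed Y1=1, Y2=0. Eliminates U8 inverted output.
Only U0 inverted output is consistent with every test.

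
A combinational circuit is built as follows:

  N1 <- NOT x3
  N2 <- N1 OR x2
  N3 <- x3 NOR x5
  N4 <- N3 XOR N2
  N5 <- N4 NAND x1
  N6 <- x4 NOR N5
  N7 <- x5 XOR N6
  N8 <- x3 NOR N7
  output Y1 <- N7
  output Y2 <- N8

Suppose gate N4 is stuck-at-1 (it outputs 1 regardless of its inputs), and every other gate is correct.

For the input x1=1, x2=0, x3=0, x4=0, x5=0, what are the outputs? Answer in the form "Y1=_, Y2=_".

Y1=1, Y2=0

Propagate with N4 forced: N1=1, N2=1, N3=1, N4=1 [stuck-at-1], N5=0, N6=1, N7=1, N8=0.
So the outputs are Y1=1, Y2=0. (Without the fault they would be Y1=0, Y2=1.)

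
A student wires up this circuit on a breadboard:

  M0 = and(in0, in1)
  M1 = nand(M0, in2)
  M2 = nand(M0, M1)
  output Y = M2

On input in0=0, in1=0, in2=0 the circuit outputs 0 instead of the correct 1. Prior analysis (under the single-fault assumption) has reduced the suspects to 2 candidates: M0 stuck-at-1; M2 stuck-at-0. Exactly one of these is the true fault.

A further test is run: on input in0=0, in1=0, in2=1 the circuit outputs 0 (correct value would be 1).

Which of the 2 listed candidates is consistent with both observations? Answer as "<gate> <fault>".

Evaluate each candidate on input in0=0, in1=0, in2=1:
  M0 stuck-at-1: M0=1 [stuck-at-1], M1=0, M2=1 → 1 — eliminated
  M2 stuck-at-0: M0=0, M1=1, M2=0 [stuck-at-0] → 0 — matches
Only M2 stuck-at-0 reproduces the observed 0.

M2 stuck-at-0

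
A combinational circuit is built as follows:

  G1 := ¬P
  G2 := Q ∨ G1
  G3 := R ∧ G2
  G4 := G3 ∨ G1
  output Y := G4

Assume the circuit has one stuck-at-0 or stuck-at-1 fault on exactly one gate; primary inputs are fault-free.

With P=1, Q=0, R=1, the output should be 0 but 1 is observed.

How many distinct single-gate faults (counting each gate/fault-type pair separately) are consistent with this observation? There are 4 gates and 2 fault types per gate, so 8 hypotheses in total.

4

Fault-free: G1=0, G2=0, G3=0, G4=0 → 0. Observed 1.
  G1 stuck-at-0: output 0 ✗
  G1 stuck-at-1: output 1 ✓
  G2 stuck-at-0: output 0 ✗
  G2 stuck-at-1: output 1 ✓
  G3 stuck-at-0: output 0 ✗
  G3 stuck-at-1: output 1 ✓
  G4 stuck-at-0: output 0 ✗
  G4 stuck-at-1: output 1 ✓
Consistent faults: {G1 stuck-at-1, G2 stuck-at-1, G3 stuck-at-1, G4 stuck-at-1} — 4 in all.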